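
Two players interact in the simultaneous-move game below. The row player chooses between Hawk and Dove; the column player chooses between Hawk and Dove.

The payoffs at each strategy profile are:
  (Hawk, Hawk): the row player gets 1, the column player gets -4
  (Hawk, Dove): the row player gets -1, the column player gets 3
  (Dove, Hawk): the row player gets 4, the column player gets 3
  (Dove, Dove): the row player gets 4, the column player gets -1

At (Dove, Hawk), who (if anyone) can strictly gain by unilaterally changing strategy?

Neither

The row player at (Dove, Hawk) earns 4; deviating to Hawk yields 1 — not better.
The column player earns 3; deviating to Dove yields -1 — not better.
Neither player can strictly improve; the profile is a Nash equilibrium.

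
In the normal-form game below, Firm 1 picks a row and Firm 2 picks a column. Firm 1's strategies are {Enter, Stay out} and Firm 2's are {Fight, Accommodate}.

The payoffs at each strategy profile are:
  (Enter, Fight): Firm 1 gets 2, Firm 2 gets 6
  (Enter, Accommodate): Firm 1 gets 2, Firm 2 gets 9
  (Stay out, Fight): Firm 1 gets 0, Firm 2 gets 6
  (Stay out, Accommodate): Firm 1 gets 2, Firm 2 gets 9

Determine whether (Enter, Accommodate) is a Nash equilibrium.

At (Enter, Accommodate), Firm 1 earns 2; switching to Stay out would give 2, so Firm 1 has no profitable deviation.
Firm 2 earns 9; switching to Fight would give 6, so Firm 2 has no profitable deviation.
Neither player can gain by a unilateral deviation, so this profile is a Nash equilibrium.

Yes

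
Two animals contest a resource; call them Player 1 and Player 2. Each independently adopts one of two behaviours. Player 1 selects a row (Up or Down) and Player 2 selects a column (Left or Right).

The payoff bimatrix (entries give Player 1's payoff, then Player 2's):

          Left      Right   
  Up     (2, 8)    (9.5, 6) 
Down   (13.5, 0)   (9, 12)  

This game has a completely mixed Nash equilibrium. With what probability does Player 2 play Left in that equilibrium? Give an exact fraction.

1/24

Let q be the probability that Player 2 plays Left. In a completely mixed equilibrium, Player 1 must be indifferent between Up and Down.
Player 1's expected payoff from Up is 2q + 9.5(1−q); from Down it is 13.5q + 9(1−q).
Setting these equal: −7.5q + 9.5 = 4.5q + 9, so q = 1/24.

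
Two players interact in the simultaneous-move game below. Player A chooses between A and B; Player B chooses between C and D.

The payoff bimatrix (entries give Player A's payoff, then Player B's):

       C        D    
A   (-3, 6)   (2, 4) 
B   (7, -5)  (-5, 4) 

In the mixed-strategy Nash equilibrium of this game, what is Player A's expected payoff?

-1/17

First find q, the probability Player B plays C, from Player A's indifference between A and B: −3q + 2(1−q) = 7q − 5(1−q), giving q = 7/17.
Since Player A is indifferent in equilibrium, Player A's expected payoff equals the payoff from either row against (7/17, 10/17). Using A: −3(7/17) + 2(10/17) = -1/17.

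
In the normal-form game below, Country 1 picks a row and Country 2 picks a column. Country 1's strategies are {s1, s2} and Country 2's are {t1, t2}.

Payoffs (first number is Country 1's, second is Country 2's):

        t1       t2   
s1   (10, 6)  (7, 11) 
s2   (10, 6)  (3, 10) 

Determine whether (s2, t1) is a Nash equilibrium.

At (s2, t1), Country 1 earns 10; switching to s1 would give 10, so Country 1 has no profitable deviation.
Country 2 earns 6; switching to t2 would give 10, so Country 2 would deviate.
Since at least one player can profitably deviate, this is not a Nash equilibrium.

No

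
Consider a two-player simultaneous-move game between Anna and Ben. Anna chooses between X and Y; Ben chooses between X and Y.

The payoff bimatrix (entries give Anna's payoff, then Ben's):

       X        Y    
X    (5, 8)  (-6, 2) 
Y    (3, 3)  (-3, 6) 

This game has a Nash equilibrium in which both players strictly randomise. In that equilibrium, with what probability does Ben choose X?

Let c be the probability that Ben plays X. In a completely mixed equilibrium, Anna must be indifferent between X and Y.
Anna's expected payoff from X is 5c − 6(1−c); from Y it is 3c − 3(1−c).
Setting these equal: 11c − 6 = 6c − 3, so c = 3/5.

3/5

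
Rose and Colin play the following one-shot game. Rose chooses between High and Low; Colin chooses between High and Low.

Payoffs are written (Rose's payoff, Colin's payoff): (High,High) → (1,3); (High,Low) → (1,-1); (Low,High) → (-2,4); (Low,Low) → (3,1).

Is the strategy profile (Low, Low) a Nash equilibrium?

No

At (Low, Low), Rose earns 3; switching to High would give 1, so Rose has no profitable deviation.
Colin earns 1; switching to High would give 4, so Colin would deviate.
Since at least one player can profitably deviate, this is not a Nash equilibrium.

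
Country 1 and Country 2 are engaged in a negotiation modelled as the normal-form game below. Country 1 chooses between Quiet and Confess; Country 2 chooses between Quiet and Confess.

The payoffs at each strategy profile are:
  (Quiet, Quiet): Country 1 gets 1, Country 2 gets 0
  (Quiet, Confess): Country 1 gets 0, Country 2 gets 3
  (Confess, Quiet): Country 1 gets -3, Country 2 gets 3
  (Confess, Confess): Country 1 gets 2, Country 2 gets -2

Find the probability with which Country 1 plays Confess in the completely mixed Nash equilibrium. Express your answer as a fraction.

Let r be the probability that Country 1 plays Quiet. In a completely mixed equilibrium, Country 2 must be indifferent between Quiet and Confess.
Country 2's expected payoff from Quiet is 3(1−r); from Confess it is 3r − 2(1−r).
Setting these equal: −3r + 3 = 5r − 2, so r = 5/8.
Therefore Country 1 plays Confess with probability 1 − 5/8 = 3/8.

3/8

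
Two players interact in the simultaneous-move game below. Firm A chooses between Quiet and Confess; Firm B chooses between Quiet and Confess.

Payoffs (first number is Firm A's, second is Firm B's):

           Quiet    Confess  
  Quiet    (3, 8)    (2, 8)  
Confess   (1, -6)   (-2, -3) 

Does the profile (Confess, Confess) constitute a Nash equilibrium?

No

At (Confess, Confess), Firm A earns -2; switching to Quiet would give 2, so Firm A would deviate.
Firm B earns -3; switching to Quiet would give -6, so Firm B has no profitable deviation.
Since at least one player can profitably deviate, this is not a Nash equilibrium.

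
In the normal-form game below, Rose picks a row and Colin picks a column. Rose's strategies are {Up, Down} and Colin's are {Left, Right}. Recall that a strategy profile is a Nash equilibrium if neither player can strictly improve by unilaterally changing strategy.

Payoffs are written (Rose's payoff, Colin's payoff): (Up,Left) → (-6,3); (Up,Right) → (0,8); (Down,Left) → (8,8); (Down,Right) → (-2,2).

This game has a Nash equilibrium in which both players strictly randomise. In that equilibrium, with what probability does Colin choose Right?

7/8

Let y be the probability that Colin plays Left. In a completely mixed equilibrium, Rose must be indifferent between Up and Down.
Rose's expected payoff from Up is −6y; from Down it is 8y − 2(1−y).
Setting these equal: −6y = 10y − 2, so y = 1/8.
Therefore Colin plays Right with probability 1 − 1/8 = 7/8.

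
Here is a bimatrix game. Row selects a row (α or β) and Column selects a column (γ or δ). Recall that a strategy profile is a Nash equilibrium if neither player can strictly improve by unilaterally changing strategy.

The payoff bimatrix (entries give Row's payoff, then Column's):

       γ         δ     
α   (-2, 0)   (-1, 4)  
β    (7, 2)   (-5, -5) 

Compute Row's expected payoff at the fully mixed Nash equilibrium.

-17/13

First find y, the probability Column plays γ, from Row's indifference between α and β: −2y − (1−y) = 7y − 5(1−y), giving y = 4/13.
Since Row is indifferent in equilibrium, Row's expected payoff equals the payoff from either row against (4/13, 9/13). Using α: −2(4/13) − (9/13) = -17/13.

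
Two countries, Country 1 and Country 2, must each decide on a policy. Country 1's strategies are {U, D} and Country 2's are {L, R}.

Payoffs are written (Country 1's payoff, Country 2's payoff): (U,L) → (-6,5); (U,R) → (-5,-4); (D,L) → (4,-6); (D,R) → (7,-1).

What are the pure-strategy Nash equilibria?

(D, R)

(U, L): Country 1 prefers D (4 > -6) — not an equilibrium.
(U, R): Country 1 prefers D (7 > -5); Country 2 prefers L (5 > -4) — not an equilibrium.
(D, L): Country 2 prefers R (-1 > -6) — not an equilibrium.
(D, R): Country 1 gets 7 ≥ -5 from U, and Country 2 gets -1 ≥ -6 from L — Nash equilibrium.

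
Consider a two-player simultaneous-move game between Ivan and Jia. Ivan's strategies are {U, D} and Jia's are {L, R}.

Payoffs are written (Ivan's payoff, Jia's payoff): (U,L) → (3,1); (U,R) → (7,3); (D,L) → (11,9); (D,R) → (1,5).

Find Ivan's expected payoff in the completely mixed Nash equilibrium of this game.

37/7

First find q, the probability Jia plays L, from Ivan's indifference between U and D: 3q + 7(1−q) = 11q + (1−q), giving q = 3/7.
Since Ivan is indifferent in equilibrium, Ivan's expected payoff equals the payoff from either row against (3/7, 4/7). Using U: 3(3/7) + 7(4/7) = 37/7.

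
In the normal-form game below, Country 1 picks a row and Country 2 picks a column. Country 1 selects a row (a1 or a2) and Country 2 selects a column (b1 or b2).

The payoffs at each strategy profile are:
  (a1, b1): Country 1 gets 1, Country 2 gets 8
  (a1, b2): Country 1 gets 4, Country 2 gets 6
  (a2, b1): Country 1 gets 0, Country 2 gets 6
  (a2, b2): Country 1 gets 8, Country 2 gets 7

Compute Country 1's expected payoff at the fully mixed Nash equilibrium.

8/5

First find y, the probability Country 2 plays b1, from Country 1's indifference between a1 and a2: y + 4(1−y) = 8(1−y), giving y = 4/5.
Since Country 1 is indifferent in equilibrium, Country 1's expected payoff equals the payoff from either row against (4/5, 1/5). Using a1: (4/5) + 4(1/5) = 8/5.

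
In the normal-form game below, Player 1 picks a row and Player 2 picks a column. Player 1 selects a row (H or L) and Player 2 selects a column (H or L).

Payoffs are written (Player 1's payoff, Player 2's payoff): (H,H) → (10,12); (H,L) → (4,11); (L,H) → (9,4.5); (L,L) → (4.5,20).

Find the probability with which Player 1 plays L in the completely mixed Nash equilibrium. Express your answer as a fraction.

Let p be the probability that Player 1 plays H. In a completely mixed equilibrium, Player 2 must be indifferent between H and L.
Player 2's expected payoff from H is 12p + 4.5(1−p); from L it is 11p + 20(1−p).
Setting these equal: 7.5p + 4.5 = −9p + 20, so p = 31/33.
Therefore Player 1 plays L with probability 1 − 31/33 = 2/33.

2/33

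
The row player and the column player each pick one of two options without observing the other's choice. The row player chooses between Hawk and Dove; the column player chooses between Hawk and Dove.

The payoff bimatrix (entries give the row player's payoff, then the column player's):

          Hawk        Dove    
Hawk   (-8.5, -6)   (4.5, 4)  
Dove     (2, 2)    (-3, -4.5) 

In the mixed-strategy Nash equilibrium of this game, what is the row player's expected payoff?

First find q, the probability the column player plays Hawk, from the row player's indifference between Hawk and Dove: −8.5q + 4.5(1−q) = 2q − 3(1−q), giving q = 5/12.
Since the row player is indifferent in equilibrium, the row player's expected payoff equals the payoff from either row against (5/12, 7/12). Using Hawk: −8.5(5/12) + 4.5(7/12) = -11/12.

-11/12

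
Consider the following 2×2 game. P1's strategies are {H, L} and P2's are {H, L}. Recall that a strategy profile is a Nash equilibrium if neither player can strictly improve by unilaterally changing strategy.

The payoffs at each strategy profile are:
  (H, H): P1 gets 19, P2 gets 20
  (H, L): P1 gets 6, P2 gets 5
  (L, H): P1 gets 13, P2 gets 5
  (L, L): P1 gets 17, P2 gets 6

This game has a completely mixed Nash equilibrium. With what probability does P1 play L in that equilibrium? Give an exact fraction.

15/16

Let r be the probability that P1 plays H. In a completely mixed equilibrium, P2 must be indifferent between H and L.
P2's expected payoff from H is 20r + 5(1−r); from L it is 5r + 6(1−r).
Setting these equal: 15r + 5 = −r + 6, so r = 1/16.
Therefore P1 plays L with probability 1 − 1/16 = 15/16.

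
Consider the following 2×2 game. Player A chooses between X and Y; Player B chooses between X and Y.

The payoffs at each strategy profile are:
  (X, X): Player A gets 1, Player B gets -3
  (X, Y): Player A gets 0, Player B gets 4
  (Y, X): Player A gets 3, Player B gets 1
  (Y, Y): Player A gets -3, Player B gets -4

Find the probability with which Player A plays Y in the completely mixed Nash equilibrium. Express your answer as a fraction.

7/12

Let x be the probability that Player A plays X. In a completely mixed equilibrium, Player B must be indifferent between X and Y.
Player B's expected payoff from X is −3x + (1−x); from Y it is 4x − 4(1−x).
Setting these equal: −4x + 1 = 8x − 4, so x = 5/12.
Therefore Player A plays Y with probability 1 − 5/12 = 7/12.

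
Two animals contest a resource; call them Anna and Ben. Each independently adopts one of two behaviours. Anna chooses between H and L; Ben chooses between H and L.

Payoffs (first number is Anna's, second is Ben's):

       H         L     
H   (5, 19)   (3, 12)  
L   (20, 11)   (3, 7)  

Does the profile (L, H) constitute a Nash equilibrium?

At (L, H), Anna earns 20; switching to H would give 5, so Anna has no profitable deviation.
Ben earns 11; switching to L would give 7, so Ben has no profitable deviation.
Neither player can gain by a unilateral deviation, so this profile is a Nash equilibrium.

Yes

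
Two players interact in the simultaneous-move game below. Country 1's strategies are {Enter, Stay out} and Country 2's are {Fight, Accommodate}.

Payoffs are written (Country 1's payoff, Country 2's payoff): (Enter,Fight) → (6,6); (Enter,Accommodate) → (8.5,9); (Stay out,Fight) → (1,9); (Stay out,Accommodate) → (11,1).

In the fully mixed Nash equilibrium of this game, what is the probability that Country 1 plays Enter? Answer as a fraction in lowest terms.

Let x be the probability that Country 1 plays Enter. In a completely mixed equilibrium, Country 2 must be indifferent between Fight and Accommodate.
Country 2's expected payoff from Fight is 6x + 9(1−x); from Accommodate it is 9x + (1−x).
Setting these equal: −3x + 9 = 8x + 1, so x = 8/11.

8/11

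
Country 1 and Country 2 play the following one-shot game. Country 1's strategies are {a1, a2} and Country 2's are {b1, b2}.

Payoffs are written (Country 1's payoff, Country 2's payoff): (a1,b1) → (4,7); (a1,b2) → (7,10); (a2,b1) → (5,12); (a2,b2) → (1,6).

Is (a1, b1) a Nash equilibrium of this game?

At (a1, b1), Country 1 earns 4; switching to a2 would give 5, so Country 1 would deviate.
Country 2 earns 7; switching to b2 would give 10, so Country 2 would deviate.
Since at least one player can profitably deviate, this is not a Nash equilibrium.

No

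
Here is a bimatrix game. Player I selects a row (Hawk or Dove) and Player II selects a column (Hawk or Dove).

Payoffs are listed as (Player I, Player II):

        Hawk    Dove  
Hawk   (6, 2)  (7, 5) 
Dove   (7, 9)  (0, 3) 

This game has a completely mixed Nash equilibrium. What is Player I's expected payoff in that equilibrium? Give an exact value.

49/8

First find y, the probability Player II plays Hawk, from Player I's indifference between Hawk and Dove: 6y + 7(1−y) = 7y, giving y = 7/8.
Since Player I is indifferent in equilibrium, Player I's expected payoff equals the payoff from either row against (7/8, 1/8). Using Hawk: 6(7/8) + 7(1/8) = 49/8.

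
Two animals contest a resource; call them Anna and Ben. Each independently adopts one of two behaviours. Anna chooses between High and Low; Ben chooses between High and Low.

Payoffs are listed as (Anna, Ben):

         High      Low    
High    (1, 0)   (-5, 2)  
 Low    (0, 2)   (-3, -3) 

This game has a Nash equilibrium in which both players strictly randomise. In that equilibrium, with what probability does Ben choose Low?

1/3

Let y be the probability that Ben plays High. In a completely mixed equilibrium, Anna must be indifferent between High and Low.
Anna's expected payoff from High is y − 5(1−y); from Low it is −3(1−y).
Setting these equal: 6y − 5 = 3y − 3, so y = 2/3.
Therefore Ben plays Low with probability 1 − 2/3 = 1/3.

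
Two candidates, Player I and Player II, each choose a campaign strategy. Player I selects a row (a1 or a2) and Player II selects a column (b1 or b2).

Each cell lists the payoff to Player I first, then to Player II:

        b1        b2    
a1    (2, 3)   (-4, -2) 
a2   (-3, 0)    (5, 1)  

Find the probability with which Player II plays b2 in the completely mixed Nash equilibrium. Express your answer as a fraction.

5/14

Let q be the probability that Player II plays b1. In a completely mixed equilibrium, Player I must be indifferent between a1 and a2.
Player I's expected payoff from a1 is 2q − 4(1−q); from a2 it is −3q + 5(1−q).
Setting these equal: 6q − 4 = −8q + 5, so q = 9/14.
Therefore Player II plays b2 with probability 1 − 9/14 = 5/14.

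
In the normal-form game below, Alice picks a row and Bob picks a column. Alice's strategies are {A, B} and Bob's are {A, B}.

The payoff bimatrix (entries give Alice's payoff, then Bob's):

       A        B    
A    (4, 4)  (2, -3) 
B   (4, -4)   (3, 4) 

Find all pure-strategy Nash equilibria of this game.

(A, A) and (B, B)

(A, A): Alice gets 4 ≥ 4 from B, and Bob gets 4 ≥ -3 from B — Nash equilibrium.
(A, B): Alice prefers B (3 > 2); Bob prefers A (4 > -3) — not an equilibrium.
(B, A): Bob prefers B (4 > -4) — not an equilibrium.
(B, B): Alice gets 3 ≥ 2 from A, and Bob gets 4 ≥ -4 from A — Nash equilibrium.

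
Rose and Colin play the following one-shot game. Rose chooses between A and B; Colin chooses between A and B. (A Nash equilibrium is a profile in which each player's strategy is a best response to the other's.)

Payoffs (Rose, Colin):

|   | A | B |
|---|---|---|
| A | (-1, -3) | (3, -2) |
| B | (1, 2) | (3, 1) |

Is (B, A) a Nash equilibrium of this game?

Yes

At (B, A), Rose earns 1; switching to A would give -1, so Rose has no profitable deviation.
Colin earns 2; switching to B would give 1, so Colin has no profitable deviation.
Neither player can gain by a unilateral deviation, so this profile is a Nash equilibrium.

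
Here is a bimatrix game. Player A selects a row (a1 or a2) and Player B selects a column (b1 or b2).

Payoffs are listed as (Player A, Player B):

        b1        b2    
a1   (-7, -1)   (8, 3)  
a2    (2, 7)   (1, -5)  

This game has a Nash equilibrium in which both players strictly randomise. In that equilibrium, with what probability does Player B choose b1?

7/16

Let q be the probability that Player B plays b1. In a completely mixed equilibrium, Player A must be indifferent between a1 and a2.
Player A's expected payoff from a1 is −7q + 8(1−q); from a2 it is 2q + (1−q).
Setting these equal: −15q + 8 = q + 1, so q = 7/16.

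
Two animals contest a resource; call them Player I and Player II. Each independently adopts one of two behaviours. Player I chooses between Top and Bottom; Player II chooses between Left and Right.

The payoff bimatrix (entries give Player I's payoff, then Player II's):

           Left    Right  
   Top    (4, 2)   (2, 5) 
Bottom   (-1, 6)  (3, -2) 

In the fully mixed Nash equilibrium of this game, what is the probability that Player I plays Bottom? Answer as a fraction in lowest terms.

3/11

Let r be the probability that Player I plays Top. In a completely mixed equilibrium, Player II must be indifferent between Left and Right.
Player II's expected payoff from Left is 2r + 6(1−r); from Right it is 5r − 2(1−r).
Setting these equal: −4r + 6 = 7r − 2, so r = 8/11.
Therefore Player I plays Bottom with probability 1 − 8/11 = 3/11.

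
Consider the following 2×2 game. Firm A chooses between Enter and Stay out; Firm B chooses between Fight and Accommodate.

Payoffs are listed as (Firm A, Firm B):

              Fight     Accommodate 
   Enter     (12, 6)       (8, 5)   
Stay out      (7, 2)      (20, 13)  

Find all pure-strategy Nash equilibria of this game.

(Enter, Fight): Firm A gets 12 ≥ 7 from Stay out, and Firm B gets 6 ≥ 5 from Accommodate — Nash equilibrium.
(Enter, Accommodate): Firm A prefers Stay out (20 > 8); Firm B prefers Fight (6 > 5) — not an equilibrium.
(Stay out, Fight): Firm A prefers Enter (12 > 7); Firm B prefers Accommodate (13 > 2) — not an equilibrium.
(Stay out, Accommodate): Firm A gets 20 ≥ 8 from Enter, and Firm B gets 13 ≥ 2 from Fight — Nash equilibrium.

(Enter, Fight) and (Stay out, Accommodate)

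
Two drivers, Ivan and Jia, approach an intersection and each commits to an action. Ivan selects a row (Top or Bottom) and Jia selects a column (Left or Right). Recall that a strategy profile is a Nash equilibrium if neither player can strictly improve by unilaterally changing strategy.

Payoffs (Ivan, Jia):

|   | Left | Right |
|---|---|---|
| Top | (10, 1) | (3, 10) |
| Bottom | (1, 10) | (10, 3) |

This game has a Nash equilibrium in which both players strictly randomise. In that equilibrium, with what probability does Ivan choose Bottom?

Let x be the probability that Ivan plays Top. In a completely mixed equilibrium, Jia must be indifferent between Left and Right.
Jia's expected payoff from Left is x + 10(1−x); from Right it is 10x + 3(1−x).
Setting these equal: −9x + 10 = 7x + 3, so x = 7/16.
Therefore Ivan plays Bottom with probability 1 − 7/16 = 9/16.

9/16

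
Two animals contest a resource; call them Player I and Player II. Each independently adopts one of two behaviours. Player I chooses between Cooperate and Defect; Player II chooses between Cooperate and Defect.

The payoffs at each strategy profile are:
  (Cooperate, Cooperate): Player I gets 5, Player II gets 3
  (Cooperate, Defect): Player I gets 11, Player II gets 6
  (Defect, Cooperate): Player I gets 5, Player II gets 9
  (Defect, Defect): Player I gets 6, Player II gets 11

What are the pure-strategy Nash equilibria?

(Cooperate, Defect)

(Cooperate, Cooperate): Player II prefers Defect (6 > 3) — not an equilibrium.
(Cooperate, Defect): Player I gets 11 ≥ 6 from Defect, and Player II gets 6 ≥ 3 from Cooperate — Nash equilibrium.
(Defect, Cooperate): Player II prefers Defect (11 > 9) — not an equilibrium.
(Defect, Defect): Player I prefers Cooperate (11 > 6) — not an equilibrium.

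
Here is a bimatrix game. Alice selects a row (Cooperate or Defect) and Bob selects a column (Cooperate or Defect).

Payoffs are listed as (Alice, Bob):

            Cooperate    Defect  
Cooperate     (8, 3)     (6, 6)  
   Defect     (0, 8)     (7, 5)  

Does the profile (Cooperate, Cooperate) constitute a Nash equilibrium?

At (Cooperate, Cooperate), Alice earns 8; switching to Defect would give 0, so Alice has no profitable deviation.
Bob earns 3; switching to Defect would give 6, so Bob would deviate.
Since at least one player can profitably deviate, this is not a Nash equilibrium.

No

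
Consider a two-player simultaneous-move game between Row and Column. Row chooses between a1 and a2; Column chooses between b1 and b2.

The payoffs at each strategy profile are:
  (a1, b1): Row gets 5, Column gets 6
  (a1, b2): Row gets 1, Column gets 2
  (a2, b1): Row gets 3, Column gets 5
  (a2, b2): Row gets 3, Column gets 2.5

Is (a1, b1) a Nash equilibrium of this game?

At (a1, b1), Row earns 5; switching to a2 would give 3, so Row has no profitable deviation.
Column earns 6; switching to b2 would give 2, so Column has no profitable deviation.
Neither player can gain by a unilateral deviation, so this profile is a Nash equilibrium.

Yes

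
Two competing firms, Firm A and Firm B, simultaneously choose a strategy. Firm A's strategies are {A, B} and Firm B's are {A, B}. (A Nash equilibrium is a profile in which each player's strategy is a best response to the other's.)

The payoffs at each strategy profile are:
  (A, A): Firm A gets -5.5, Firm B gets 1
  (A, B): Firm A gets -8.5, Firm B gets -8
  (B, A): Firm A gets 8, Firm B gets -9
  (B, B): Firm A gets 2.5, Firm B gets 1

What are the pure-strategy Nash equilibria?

(B, B)

(A, A): Firm A prefers B (8 > -5.5) — not an equilibrium.
(A, B): Firm A prefers B (2.5 > -8.5); Firm B prefers A (1 > -8) — not an equilibrium.
(B, A): Firm B prefers B (1 > -9) — not an equilibrium.
(B, B): Firm A gets 2.5 ≥ -8.5 from A, and Firm B gets 1 ≥ -9 from A — Nash equilibrium.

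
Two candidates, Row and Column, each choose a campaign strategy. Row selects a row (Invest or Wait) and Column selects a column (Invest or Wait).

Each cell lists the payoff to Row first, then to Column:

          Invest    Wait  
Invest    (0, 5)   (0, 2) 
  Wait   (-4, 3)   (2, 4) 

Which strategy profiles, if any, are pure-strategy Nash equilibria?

(Invest, Invest) and (Wait, Wait)

(Invest, Invest): Row gets 0 ≥ -4 from Wait, and Column gets 5 ≥ 2 from Wait — Nash equilibrium.
(Invest, Wait): Row prefers Wait (2 > 0); Column prefers Invest (5 > 2) — not an equilibrium.
(Wait, Invest): Row prefers Invest (0 > -4); Column prefers Wait (4 > 3) — not an equilibrium.
(Wait, Wait): Row gets 2 ≥ 0 from Invest, and Column gets 4 ≥ 3 from Invest — Nash equilibrium.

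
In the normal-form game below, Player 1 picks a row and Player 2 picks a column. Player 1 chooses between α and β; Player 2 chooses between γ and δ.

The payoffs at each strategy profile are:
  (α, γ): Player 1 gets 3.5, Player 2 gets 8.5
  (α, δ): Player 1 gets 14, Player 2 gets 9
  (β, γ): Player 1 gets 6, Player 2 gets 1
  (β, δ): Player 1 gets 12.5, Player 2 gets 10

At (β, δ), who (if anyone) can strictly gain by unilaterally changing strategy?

Player 1 at (β, δ) earns 12.5; deviating to α yields 14 — a strict improvement.
Player 2 earns 10; deviating to γ yields 1 — not better.
Only Player 1 has a strictly profitable deviation.

Player 1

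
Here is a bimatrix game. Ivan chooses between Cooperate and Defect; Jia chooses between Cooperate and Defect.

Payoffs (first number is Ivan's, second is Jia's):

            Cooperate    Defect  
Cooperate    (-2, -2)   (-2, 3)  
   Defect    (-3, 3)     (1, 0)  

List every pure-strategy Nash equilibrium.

none

(Cooperate, Cooperate): Jia prefers Defect (3 > -2) — not an equilibrium.
(Cooperate, Defect): Ivan prefers Defect (1 > -2) — not an equilibrium.
(Defect, Cooperate): Ivan prefers Cooperate (-2 > -3) — not an equilibrium.
(Defect, Defect): Jia prefers Cooperate (3 > 0) — not an equilibrium.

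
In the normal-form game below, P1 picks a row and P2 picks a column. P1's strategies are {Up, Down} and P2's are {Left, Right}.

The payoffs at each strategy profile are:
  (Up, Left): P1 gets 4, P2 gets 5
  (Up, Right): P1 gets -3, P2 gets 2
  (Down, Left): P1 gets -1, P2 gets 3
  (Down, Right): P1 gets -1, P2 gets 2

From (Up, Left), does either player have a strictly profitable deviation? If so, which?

P1 at (Up, Left) earns 4; deviating to Down yields -1 — not better.
P2 earns 5; deviating to Right yields 2 — not better.
Neither player can strictly improve; the profile is a Nash equilibrium.

Neither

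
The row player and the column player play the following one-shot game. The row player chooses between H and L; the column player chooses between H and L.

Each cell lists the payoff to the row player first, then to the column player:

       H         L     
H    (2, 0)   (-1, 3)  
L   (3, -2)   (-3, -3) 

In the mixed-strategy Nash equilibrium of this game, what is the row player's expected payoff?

First find q, the probability the column player plays H, from the row player's indifference between H and L: 2q − (1−q) = 3q − 3(1−q), giving q = 2/3.
Since the row player is indifferent in equilibrium, the row player's expected payoff equals the payoff from either row against (2/3, 1/3). Using H: 2(2/3) − (1/3) = 1.

1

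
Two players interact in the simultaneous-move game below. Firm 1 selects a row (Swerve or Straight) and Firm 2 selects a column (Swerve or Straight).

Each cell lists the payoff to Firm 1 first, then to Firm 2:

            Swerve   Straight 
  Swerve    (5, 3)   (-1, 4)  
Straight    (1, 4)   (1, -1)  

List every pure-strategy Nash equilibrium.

(Swerve, Swerve): Firm 2 prefers Straight (4 > 3) — not an equilibrium.
(Swerve, Straight): Firm 1 prefers Straight (1 > -1) — not an equilibrium.
(Straight, Swerve): Firm 1 prefers Swerve (5 > 1) — not an equilibrium.
(Straight, Straight): Firm 2 prefers Swerve (4 > -1) — not an equilibrium.

none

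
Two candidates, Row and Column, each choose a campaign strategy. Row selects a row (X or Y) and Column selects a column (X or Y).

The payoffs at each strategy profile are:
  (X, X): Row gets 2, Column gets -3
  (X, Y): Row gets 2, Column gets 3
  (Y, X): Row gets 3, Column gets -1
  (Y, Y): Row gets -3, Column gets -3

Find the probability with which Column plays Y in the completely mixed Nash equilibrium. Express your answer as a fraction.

1/6

Let y be the probability that Column plays X. In a completely mixed equilibrium, Row must be indifferent between X and Y.
Row's expected payoff from X is 2y + 2(1−y); from Y it is 3y − 3(1−y).
Setting these equal: 2 = 6y − 3, so y = 5/6.
Therefore Column plays Y with probability 1 − 5/6 = 1/6.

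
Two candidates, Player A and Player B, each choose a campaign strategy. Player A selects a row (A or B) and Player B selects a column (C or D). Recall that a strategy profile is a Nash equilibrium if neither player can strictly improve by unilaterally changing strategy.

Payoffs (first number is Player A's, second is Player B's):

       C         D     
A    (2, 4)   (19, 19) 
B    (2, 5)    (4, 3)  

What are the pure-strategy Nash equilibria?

(A, C): Player B prefers D (19 > 4) — not an equilibrium.
(A, D): Player A gets 19 ≥ 4 from B, and Player B gets 19 ≥ 4 from C — Nash equilibrium.
(B, C): Player A gets 2 ≥ 2 from A, and Player B gets 5 ≥ 3 from D — Nash equilibrium.
(B, D): Player A prefers A (19 > 4); Player B prefers C (5 > 3) — not an equilibrium.

(A, D) and (B, C)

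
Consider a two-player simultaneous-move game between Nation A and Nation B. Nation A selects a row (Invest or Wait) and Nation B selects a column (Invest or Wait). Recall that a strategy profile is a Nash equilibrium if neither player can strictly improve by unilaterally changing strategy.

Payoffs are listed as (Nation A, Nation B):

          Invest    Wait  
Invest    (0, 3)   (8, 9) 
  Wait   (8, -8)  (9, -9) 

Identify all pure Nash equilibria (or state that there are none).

(Wait, Invest)

(Invest, Invest): Nation A prefers Wait (8 > 0); Nation B prefers Wait (9 > 3) — not an equilibrium.
(Invest, Wait): Nation A prefers Wait (9 > 8) — not an equilibrium.
(Wait, Invest): Nation A gets 8 ≥ 0 from Invest, and Nation B gets -8 ≥ -9 from Wait — Nash equilibrium.
(Wait, Wait): Nation B prefers Invest (-8 > -9) — not an equilibrium.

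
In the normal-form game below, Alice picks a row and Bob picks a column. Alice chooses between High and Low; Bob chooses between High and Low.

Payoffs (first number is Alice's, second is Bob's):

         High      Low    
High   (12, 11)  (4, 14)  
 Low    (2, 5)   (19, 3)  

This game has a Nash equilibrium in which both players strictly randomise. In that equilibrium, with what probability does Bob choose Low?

Let c be the probability that Bob plays High. In a completely mixed equilibrium, Alice must be indifferent between High and Low.
Alice's expected payoff from High is 12c + 4(1−c); from Low it is 2c + 19(1−c).
Setting these equal: 8c + 4 = −17c + 19, so c = 3/5.
Therefore Bob plays Low with probability 1 − 3/5 = 2/5.

2/5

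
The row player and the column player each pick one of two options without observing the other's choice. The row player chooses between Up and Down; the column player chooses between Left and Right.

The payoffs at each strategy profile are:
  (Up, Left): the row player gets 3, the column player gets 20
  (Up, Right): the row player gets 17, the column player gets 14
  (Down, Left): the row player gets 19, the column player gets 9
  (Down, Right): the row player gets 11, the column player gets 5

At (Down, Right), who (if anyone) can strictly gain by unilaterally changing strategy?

The row player at (Down, Right) earns 11; deviating to Up yields 17 — a strict improvement.
The column player earns 5; deviating to Left yields 9 — a strict improvement.
Both the row player and the column player have strictly profitable deviations.

Both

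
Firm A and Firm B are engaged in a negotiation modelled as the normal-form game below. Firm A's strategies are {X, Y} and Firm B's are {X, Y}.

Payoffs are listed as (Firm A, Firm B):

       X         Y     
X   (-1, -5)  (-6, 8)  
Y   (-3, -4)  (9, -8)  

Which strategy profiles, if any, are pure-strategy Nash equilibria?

(X, X): Firm B prefers Y (8 > -5) — not an equilibrium.
(X, Y): Firm A prefers Y (9 > -6) — not an equilibrium.
(Y, X): Firm A prefers X (-1 > -3) — not an equilibrium.
(Y, Y): Firm B prefers X (-4 > -8) — not an equilibrium.

none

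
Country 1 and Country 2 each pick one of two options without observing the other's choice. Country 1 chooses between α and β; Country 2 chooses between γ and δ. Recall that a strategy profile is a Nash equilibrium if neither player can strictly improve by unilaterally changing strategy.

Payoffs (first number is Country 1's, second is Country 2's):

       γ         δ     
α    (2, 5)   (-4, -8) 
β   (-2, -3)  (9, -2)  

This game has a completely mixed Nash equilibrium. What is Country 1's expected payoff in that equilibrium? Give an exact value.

First find q, the probability Country 2 plays γ, from Country 1's indifference between α and β: 2q − 4(1−q) = −2q + 9(1−q), giving q = 13/17.
Since Country 1 is indifferent in equilibrium, Country 1's expected payoff equals the payoff from either row against (13/17, 4/17). Using α: 2(13/17) − 4(4/17) = 10/17.

10/17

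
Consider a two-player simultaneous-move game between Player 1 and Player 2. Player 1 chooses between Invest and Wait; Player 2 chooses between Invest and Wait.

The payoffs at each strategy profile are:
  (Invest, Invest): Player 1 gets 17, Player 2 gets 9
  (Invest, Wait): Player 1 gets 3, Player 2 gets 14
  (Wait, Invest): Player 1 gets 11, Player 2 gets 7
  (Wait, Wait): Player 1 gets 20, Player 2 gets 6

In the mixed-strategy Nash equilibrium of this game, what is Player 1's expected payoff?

First find y, the probability Player 2 plays Invest, from Player 1's indifference between Invest and Wait: 17y + 3(1−y) = 11y + 20(1−y), giving y = 17/23.
Since Player 1 is indifferent in equilibrium, Player 1's expected payoff equals the payoff from either row against (17/23, 6/23). Using Invest: 17(17/23) + 3(6/23) = 307/23.

307/23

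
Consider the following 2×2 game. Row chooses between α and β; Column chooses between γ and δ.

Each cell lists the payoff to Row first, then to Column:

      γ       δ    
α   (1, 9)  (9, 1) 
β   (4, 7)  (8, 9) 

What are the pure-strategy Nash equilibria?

(α, γ): Row prefers β (4 > 1) — not an equilibrium.
(α, δ): Column prefers γ (9 > 1) — not an equilibrium.
(β, γ): Column prefers δ (9 > 7) — not an equilibrium.
(β, δ): Row prefers α (9 > 8) — not an equilibrium.

none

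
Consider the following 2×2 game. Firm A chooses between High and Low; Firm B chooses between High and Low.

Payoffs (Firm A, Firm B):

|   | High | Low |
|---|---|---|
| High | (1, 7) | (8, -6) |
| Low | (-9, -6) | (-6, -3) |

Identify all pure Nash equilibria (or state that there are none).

(High, High): Firm A gets 1 ≥ -9 from Low, and Firm B gets 7 ≥ -6 from Low — Nash equilibrium.
(High, Low): Firm B prefers High (7 > -6) — not an equilibrium.
(Low, High): Firm A prefers High (1 > -9); Firm B prefers Low (-3 > -6) — not an equilibrium.
(Low, Low): Firm A prefers High (8 > -6) — not an equilibrium.

(High, High)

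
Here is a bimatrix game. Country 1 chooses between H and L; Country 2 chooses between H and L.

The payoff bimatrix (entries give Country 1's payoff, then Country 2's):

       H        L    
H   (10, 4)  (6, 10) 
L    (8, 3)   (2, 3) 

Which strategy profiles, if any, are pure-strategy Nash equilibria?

(H, H): Country 2 prefers L (10 > 4) — not an equilibrium.
(H, L): Country 1 gets 6 ≥ 2 from L, and Country 2 gets 10 ≥ 4 from H — Nash equilibrium.
(L, H): Country 1 prefers H (10 > 8) — not an equilibrium.
(L, L): Country 1 prefers H (6 > 2) — not an equilibrium.

(H, L)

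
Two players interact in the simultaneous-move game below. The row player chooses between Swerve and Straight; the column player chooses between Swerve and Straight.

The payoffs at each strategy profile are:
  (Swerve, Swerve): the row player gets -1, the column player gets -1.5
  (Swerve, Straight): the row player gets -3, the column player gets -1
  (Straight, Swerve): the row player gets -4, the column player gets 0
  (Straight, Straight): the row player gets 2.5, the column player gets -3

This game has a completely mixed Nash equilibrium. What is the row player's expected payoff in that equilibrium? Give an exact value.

First find y, the probability the column player plays Swerve, from the row player's indifference between Swerve and Straight: −y − 3(1−y) = −4y + 2.5(1−y), giving y = 11/17.
Since the row player is indifferent in equilibrium, the row player's expected payoff equals the payoff from either row against (11/17, 6/17). Using Swerve: −(11/17) − 3(6/17) = -29/17.

-29/17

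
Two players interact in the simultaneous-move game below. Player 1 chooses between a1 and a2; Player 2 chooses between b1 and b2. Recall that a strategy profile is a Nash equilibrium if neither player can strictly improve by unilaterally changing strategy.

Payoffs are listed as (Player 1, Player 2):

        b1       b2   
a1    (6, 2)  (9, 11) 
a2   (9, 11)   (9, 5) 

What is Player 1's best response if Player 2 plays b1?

a2

Against b1, Player 1 earns 6 from a1 and 9 from a2.
So a2 is the best response.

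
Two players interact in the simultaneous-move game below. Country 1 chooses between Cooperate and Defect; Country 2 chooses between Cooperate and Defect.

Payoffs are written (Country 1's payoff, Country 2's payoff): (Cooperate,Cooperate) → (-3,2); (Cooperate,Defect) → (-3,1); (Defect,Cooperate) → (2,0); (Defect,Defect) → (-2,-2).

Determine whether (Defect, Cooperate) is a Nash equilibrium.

Yes

At (Defect, Cooperate), Country 1 earns 2; switching to Cooperate would give -3, so Country 1 has no profitable deviation.
Country 2 earns 0; switching to Defect would give -2, so Country 2 has no profitable deviation.
Neither player can gain by a unilateral deviation, so this profile is a Nash equilibrium.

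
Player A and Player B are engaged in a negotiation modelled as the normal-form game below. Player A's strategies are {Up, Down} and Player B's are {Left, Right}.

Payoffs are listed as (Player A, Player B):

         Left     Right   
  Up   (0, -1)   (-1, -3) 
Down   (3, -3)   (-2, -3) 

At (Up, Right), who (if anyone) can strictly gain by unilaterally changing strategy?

Player A at (Up, Right) earns -1; deviating to Down yields -2 — not better.
Player B earns -3; deviating to Left yields -1 — a strict improvement.
Only Player B has a strictly profitable deviation.

Player B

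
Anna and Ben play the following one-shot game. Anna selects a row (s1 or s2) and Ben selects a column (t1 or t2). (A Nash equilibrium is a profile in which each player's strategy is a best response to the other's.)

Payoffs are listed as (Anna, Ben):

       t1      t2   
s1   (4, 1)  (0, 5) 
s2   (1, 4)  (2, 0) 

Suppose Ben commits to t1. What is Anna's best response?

s1

Against t1, Anna earns 4 from s1 and 1 from s2.
So s1 is the best response.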